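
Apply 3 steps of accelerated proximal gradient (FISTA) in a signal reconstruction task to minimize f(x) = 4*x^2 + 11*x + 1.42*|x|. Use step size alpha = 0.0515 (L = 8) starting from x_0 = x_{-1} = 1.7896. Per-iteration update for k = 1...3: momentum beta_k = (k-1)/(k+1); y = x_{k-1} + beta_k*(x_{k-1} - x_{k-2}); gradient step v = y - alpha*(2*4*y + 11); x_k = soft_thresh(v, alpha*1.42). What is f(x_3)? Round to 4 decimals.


FISTA on f(x) = 4*x^2 + 11*x + 1.42*|x|
L = 8, alpha = 0.0515
Iteration 1: beta = 0.0, y = 1.7896 + 0.0*(1.7896 - 1.7896) = 1.7896
  grad(y) = 25.3168, v = y - alpha*grad = 0.4858
  prox(v) = soft_thresh(0.4858, 0.0731) = 0.4127
Iteration 2: beta = 0.3333, y = 0.4127 + 0.3333*(0.4127 - 1.7896) = -0.0463
  grad(y) = 10.6294, v = y - alpha*grad = -0.5937
  prox(v) = soft_thresh(-0.5937, 0.0731) = -0.5206
Iteration 3: beta = 0.5, y = -0.5206 + 0.5*(-0.5206 - 0.4127) = -0.9872
  grad(y) = 3.1021, v = y - alpha*grad = -1.147
  prox(v) = soft_thresh(-1.147, 0.0731) = -1.0739
f(x_3) = 4*(-1.0739)^2 + 11*(-1.0739) + 1.42*|-1.0739| = -5.6749


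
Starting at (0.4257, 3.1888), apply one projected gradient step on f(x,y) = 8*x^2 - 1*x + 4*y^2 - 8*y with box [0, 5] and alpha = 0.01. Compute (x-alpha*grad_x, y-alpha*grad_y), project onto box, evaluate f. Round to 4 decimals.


Step 1: Compute gradient at (0.4257, 3.1888).
grad_x = 2*8*0.4257 - 1 = 5.8112
grad_y = 2*4*3.1888 - 8 = 17.5104
Step 2: Gradient step.
x_raw = 0.4257 - 0.01*5.8112 = 0.3676
y_raw = 3.1888 - 0.01*17.5104 = 3.0137
Step 3: Project onto [0, 5].
x_proj = clip(0.3676) = 0.3676
y_proj = clip(3.0137) = 3.0137
Step 4: Evaluate f.
f(0.3676, 3.0137) = 12.9333


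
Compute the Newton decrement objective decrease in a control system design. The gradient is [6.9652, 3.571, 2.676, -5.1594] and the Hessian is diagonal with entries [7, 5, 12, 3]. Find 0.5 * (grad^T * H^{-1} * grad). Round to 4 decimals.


Step 1: H is diagonal, so H^(-1) * g = [0.995, 0.7142, 0.223, -1.7198].
Step 2: g^T H^(-1) g = sum_i g_i^2 / H_ii
  = (6.9652)^2/7 + (3.571)^2/5 + (2.676)^2/12 + (-5.1594)^2/3
  = 6.9306 + 2.5504 + 0.5967 + 8.8731 = 18.9509
Step 3: Objective decrease = 0.5 * g^T H^(-1) g = 9.4754


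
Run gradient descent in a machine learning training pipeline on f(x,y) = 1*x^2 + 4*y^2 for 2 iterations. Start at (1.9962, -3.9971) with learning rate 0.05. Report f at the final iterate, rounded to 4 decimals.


Gradient descent on f(x,y) = 1*x^2 + 4*y^2.
Starting point: (1.9962, -3.9971), alpha = 0.05
Step 1: grad_x = 2*1*1.9962 = 3.9924, grad_y = 2*4*-3.9971 = -31.9768
  x_1 = 1.9962 - 0.05*3.9924 = 1.7966
  y_1 = -3.9971 - 0.05*-31.9768 = -2.3983
Step 2: grad_x = 2*1*1.7966 = 3.5932, grad_y = 2*4*-2.3983 = -19.1861
  x_2 = 1.7966 - 0.05*3.5932 = 1.6169
  y_2 = -2.3983 - 0.05*-19.1861 = -1.439
f(1.6169, -1.439) = 1*1.6169^2 + 4*(-1.439)^2 = 10.8968


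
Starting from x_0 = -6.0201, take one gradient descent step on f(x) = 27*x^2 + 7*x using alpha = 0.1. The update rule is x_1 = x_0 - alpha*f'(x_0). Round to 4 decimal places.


We compute the gradient at x_0 and apply the update.
f'(x) = 54*x + 7
f'(-6.0201) = 54*-6.0201 + 7 = -318.0854
x_1 = -6.0201 - 0.1*-318.0854 = 25.7884


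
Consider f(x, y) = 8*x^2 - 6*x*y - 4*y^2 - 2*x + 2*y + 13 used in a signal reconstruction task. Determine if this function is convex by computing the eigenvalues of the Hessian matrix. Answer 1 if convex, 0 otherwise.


The Hessian of f(x,y) = 8*x^2 - 6*x*y - 4*y^2 - 2*x + 2*y + 13 is:
H = [[16, -6], [-6, -8]]
Trace = 16 - 8 = 8
Determinant = 16*-8 - (-6)^2 = -164
Discriminant = (8)^2 - 4*-164 = 720.0
Eigenvalues: lambda_1 = -9.4164, lambda_2 = 17.4164
The function is not convex.

0


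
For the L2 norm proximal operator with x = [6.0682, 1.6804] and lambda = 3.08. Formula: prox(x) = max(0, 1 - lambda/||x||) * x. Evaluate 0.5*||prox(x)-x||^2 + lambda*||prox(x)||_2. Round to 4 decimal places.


Step 1: Compute ||x||.
||x|| = 6.2966
Step 2: Compute scaling factor.
scale = max(0, 1 - 3.08/6.2966) = 0.5108
Step 3: prox(x) = [3.0999, 0.8584]
||prox(x)|| = 3.2166
Step 4: Proximal objective.
0.5*||prox-x||^2 = 4.7432
lambda*||prox|| = 9.9071
Total = 14.6502


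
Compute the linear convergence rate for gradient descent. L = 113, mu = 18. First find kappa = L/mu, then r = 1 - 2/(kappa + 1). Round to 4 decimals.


Step 1: Compute the condition number.
kappa = L/mu = 113/18 = 6.2778
Step 2: Compute the convergence rate.
r = 1 - 2/(kappa + 1) = 1 - 2*mu/(L + mu) = (L - mu)/(L + mu) = 95/131 = 0.7252


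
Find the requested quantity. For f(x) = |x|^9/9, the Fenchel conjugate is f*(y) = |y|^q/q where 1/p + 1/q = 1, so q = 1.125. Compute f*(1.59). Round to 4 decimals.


The conjugate exponent q satisfies 1/p + 1/q = 1.
p = 9, so q = 9/(9 - 1) = 1.125
|y|^q = 1.59^1.125 = 1.6849
f*(1.59) = 1.6849 / 1.125 = 1.4977


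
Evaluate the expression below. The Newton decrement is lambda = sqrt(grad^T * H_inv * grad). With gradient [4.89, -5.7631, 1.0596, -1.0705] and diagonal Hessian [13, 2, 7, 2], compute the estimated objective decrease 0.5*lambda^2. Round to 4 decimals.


Step 1: H is diagonal, so H^(-1) * g = [0.3762, -2.8816, 0.1514, -0.5353].
Step 2: g^T H^(-1) g = sum_i g_i^2 / H_ii
  = (4.89)^2/13 + (-5.7631)^2/2 + (1.0596)^2/7 + (-1.0705)^2/2
  = 1.8394 + 16.6067 + 0.1604 + 0.573 = 19.1794
Step 3: Objective decrease = 0.5 * g^T H^(-1) g = 9.5897


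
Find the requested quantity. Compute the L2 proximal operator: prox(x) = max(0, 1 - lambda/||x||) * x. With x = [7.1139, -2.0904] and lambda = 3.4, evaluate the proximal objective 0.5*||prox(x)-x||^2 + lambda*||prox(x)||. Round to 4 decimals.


Step 1: Compute ||x||.
||x|| = 7.4147
Step 2: Compute scaling factor.
scale = max(0, 1 - 3.4/7.4147) = 0.5414
Step 3: prox(x) = [3.8518, -1.1318]
||prox(x)|| = 4.0147
Step 4: Proximal objective.
0.5*||prox-x||^2 = 5.78
lambda*||prox|| = 13.65
Total = 19.4299


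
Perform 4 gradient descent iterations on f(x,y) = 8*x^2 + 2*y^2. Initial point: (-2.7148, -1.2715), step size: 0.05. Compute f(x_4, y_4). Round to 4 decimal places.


Gradient descent on f(x,y) = 8*x^2 + 2*y^2.
Starting point: (-2.7148, -1.2715), alpha = 0.05
Step 1: grad_x = 2*8*-2.7148 = -43.4368, grad_y = 2*2*-1.2715 = -5.086
  x_1 = -2.7148 - 0.05*-43.4368 = -0.543
  y_1 = -1.2715 - 0.05*-5.086 = -1.0172
Step 2: grad_x = 2*8*-0.543 = -8.6874, grad_y = 2*2*-1.0172 = -4.0688
  x_2 = -0.543 - 0.05*-8.6874 = -0.1086
  y_2 = -1.0172 - 0.05*-4.0688 = -0.8138
Step 3: grad_x = 2*8*-0.1086 = -1.7375, grad_y = 2*2*-0.8138 = -3.255
  x_3 = -0.1086 - 0.05*-1.7375 = -0.0217
  y_3 = -0.8138 - 0.05*-3.255 = -0.651
Step 4: grad_x = 2*8*-0.0217 = -0.3475, grad_y = 2*2*-0.651 = -2.604
  x_4 = -0.0217 - 0.05*-0.3475 = -0.0043
  y_4 = -0.651 - 0.05*-2.604 = -0.5208
f(-0.0043, -0.5208) = 8*(-0.0043)^2 + 2*(-0.5208)^2 = 0.5426


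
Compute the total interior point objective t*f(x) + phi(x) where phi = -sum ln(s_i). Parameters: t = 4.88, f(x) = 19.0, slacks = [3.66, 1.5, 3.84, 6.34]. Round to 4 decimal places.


Step 1: Compute log-barrier.
ln values: [1.2975, 0.4055, 1.3455, 1.8469]
phi = -(1.2975 + 0.4055 + 1.3455 + 1.8469) = -4.8953
Step 2: Compute augmented objective.
t*f(x) = 4.88*19.0 = 92.72
Total = 92.72 - 4.8953 = 87.8247


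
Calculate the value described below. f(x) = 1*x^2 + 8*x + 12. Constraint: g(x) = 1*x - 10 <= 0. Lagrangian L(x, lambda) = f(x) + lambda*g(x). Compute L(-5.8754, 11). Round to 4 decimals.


Step 1: Evaluate f(x).
f(-5.8754) = 1*(-5.8754)^2 + 8*(-5.8754) + 12 = -0.4829
Step 2: Evaluate g(x).
g(-5.8754) = 1*-5.8754 - 10 = -15.8754
Step 3: Compute Lagrangian.
L = -0.4829 + 11*-15.8754 = -175.1123


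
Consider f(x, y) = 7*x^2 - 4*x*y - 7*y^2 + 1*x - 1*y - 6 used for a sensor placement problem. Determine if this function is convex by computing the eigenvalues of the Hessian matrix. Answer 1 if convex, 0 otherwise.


The Hessian of f(x,y) = 7*x^2 - 4*x*y - 7*y^2 + 1*x - 1*y - 6 is:
H = [[14, -4], [-4, -14]]
Trace = 14 - 14 = 0
Determinant = 14*-14 - (-4)^2 = -212
Discriminant = (0)^2 - 4*-212 = 848.0
Eigenvalues: lambda_1 = -14.5602, lambda_2 = 14.5602
The function is not convex.

0


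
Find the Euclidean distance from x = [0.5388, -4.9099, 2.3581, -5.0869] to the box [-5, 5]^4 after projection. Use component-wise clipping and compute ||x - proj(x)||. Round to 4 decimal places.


Project each component onto [-5, 5].
clip(0.5388) = 0.5388, clip(-4.9099) = -4.9099, clip(2.3581) = 2.3581, clip(-5.0869) = -5.0
Projection = [0.5388, -4.9099, 2.3581, -5.0]
Squared diffs: [0.0, 0.0, 0.0, 0.0076]
Distance = sqrt(0.0076) = 0.0869


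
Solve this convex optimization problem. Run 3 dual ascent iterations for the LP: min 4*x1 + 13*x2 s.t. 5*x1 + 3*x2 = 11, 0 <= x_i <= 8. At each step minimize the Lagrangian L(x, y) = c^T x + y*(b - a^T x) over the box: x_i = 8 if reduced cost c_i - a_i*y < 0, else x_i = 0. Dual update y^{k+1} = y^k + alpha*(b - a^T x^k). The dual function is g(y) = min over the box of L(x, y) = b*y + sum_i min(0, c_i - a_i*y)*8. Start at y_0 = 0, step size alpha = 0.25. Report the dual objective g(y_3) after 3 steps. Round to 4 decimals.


Dual ascent for LP: min 4*x1 + 13*x2, 5*x1 + 3*x2 = 11, 0 <= x_i <= 8
Step 1: y^k = 0.0, reduced costs: (4.0, 13.0)
  x^k = (0.0, 0.0), subgradient = b - a^T x = 11.0
  y^{k+1} = 0.0 + 0.25*11.0 = 2.75
Step 2: y^k = 2.75, reduced costs: (-9.75, 4.75)
  x^k = (8.0, 0.0), subgradient = b - a^T x = -29.0
  y^{k+1} = 2.75 + 0.25*-29.0 = -4.5
Step 3: y^k = -4.5, reduced costs: (26.5, 26.5)
  x^k = (0.0, 0.0), subgradient = b - a^T x = 11.0
  y^{k+1} = -4.5 + 0.25*11.0 = -1.75
Dual objective at y_3 = -1.75: reduced costs (12.75, 18.25), box minimizer x = (0.0, 0.0)
g(y_3) = b*y + (c1 - a1*y)*x1 + (c2 - a2*y)*x2 = 11*(-1.75) + 12.75*0.0 + 18.25*0.0 = -19.25 + 0.0 + 0.0 = -19.25


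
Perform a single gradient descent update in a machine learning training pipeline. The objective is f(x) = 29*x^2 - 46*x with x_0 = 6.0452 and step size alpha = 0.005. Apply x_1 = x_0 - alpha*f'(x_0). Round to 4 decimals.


We compute the gradient at x_0 and apply the update.
f'(x) = 58*x - 46
f'(6.0452) = 58*6.0452 - 46 = 304.6216
x_1 = 6.0452 - 0.005*304.6216 = 4.5221


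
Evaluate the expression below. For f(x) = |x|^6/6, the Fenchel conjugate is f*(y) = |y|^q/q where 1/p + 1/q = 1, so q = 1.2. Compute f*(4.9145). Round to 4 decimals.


The conjugate exponent q satisfies 1/p + 1/q = 1.
p = 6, so q = 6/(6 - 1) = 1.2
|y|^q = 4.9145^1.2 = 6.7573
f*(4.9145) = 6.7573 / 1.2 = 5.6311


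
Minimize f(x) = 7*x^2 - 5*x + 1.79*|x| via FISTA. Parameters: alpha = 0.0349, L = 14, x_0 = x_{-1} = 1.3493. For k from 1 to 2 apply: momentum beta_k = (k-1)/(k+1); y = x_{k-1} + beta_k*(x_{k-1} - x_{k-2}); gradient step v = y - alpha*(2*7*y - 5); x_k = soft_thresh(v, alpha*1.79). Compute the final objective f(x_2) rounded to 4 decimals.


FISTA on f(x) = 7*x^2 - 5*x + 1.79*|x|
L = 14, alpha = 0.0349
Iteration 1: beta = 0.0, y = 1.3493 + 0.0*(1.3493 - 1.3493) = 1.3493
  grad(y) = 13.8902, v = y - alpha*grad = 0.8645
  prox(v) = soft_thresh(0.8645, 0.0625) = 0.8021
Iteration 2: beta = 0.3333, y = 0.8021 + 0.3333*(0.8021 - 1.3493) = 0.6196
  grad(y) = 3.6751, v = y - alpha*grad = 0.4914
  prox(v) = soft_thresh(0.4914, 0.0625) = 0.4289
f(x_2) = 7*0.4289^2 - 5*0.4289 + 1.79*|0.4289| = -0.089


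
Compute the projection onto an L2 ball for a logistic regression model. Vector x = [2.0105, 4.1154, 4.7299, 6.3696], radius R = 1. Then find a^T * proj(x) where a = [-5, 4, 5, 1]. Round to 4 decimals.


Step 1: Compute ||x|| (intermediates to 6 decimals).
||x|| = sqrt(2.0105^2 + 4.1154^2 + 4.7299^2 + 6.3696^2) = 9.160916
Step 2: Project.
Since ||x|| > R, scale = R/||x|| = 1/9.160916 = 0.109159, proj(x) = scale * x
proj(x) = [0.219464, 0.449233, 0.516311, 0.695299]
Step 3: Dot product.
a^T * proj(x) = -5*0.219464 + 4*0.449233 + 5*0.516311 + 1*0.695299 = 3.9765


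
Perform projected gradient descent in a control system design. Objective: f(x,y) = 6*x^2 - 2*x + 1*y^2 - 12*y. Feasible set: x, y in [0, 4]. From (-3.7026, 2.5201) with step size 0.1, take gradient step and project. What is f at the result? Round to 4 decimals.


Step 1: Compute gradient at (-3.7026, 2.5201).
grad_x = 2*6*-3.7026 - 2 = -46.4312
grad_y = 2*1*2.5201 - 12 = -6.9598
Step 2: Gradient step.
x_raw = -3.7026 - 0.1*-46.4312 = 0.9405
y_raw = 2.5201 - 0.1*-6.9598 = 3.2161
Step 3: Project onto [0, 4].
x_proj = clip(0.9405) = 0.9405
y_proj = clip(3.2161) = 3.2161
Step 4: Evaluate f.
f(0.9405, 3.2161) = -24.8234


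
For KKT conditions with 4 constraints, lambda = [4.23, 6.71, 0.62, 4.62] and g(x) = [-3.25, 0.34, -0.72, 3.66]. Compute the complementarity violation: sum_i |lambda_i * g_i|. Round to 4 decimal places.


KKT complementary slackness check:
lambda_1 * g_1 = 4.23 * -3.25 = -13.7475
lambda_2 * g_2 = 6.71 * 0.34 = 2.2814
lambda_3 * g_3 = 0.62 * -0.72 = -0.4464
lambda_4 * g_4 = 4.62 * 3.66 = 16.9092
Total violation = 13.7475 + 2.2814 + 0.4464 + 16.9092 = 33.3845


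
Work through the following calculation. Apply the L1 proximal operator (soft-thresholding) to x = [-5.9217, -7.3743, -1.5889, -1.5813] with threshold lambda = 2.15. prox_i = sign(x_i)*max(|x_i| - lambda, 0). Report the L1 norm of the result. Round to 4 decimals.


Soft-thresholding with lambda = 2.15:
prox(-5.9217) = sign(-5.9217)*max(|-5.9217| - 2.15, 0) = -3.7717
prox(-7.3743) = sign(-7.3743)*max(|-7.3743| - 2.15, 0) = -5.2243
prox(-1.5889) = sign(-1.5889)*max(|-1.5889| - 2.15, 0) = 0.0
prox(-1.5813) = sign(-1.5813)*max(|-1.5813| - 2.15, 0) = 0.0
prox(x) = [-3.7717, -5.2243, 0.0, 0.0]
||prox(x)||_1 = 3.7717 + 5.2243 + 0.0 + 0.0 = 8.996


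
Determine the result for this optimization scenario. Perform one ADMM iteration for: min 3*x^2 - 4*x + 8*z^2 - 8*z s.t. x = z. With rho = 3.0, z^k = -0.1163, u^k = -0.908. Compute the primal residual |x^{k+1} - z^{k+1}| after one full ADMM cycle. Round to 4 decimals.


ADMM iteration with rho = 3.0, z^k = -0.1163, u^k = -0.908
Step 1: x-update.
Minimize 3*x^2 - 4*x + (3.0/2)*(x + 0.1163 - 0.908)^2
FOC: (2*3 + 3.0)*x = 4 + 3.0*(-0.1163 + 0.908)
x^{k+1} = 0.7083
Step 2: z-update.
Minimize 8*z^2 - 8*z + (3.0/2)*(0.7083 - z - 0.908)^2
FOC: (2*8 + 3.0)*z = 8 + 3.0*(0.7083 - 0.908)
z^{k+1} = 0.3895
Step 3: u-update.
u^{k+1} = -0.908 + 0.7083 - 0.3895 = -0.5892
Step 4: Primal residual = |0.7083 - 0.3895| = 0.3188


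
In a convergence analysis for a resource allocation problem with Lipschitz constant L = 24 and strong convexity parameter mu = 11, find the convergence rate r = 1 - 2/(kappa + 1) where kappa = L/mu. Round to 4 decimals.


Step 1: Compute the condition number.
kappa = L/mu = 24/11 = 2.1818
Step 2: Compute the convergence rate.
r = 1 - 2/(kappa + 1) = 1 - 2*mu/(L + mu) = (L - mu)/(L + mu) = 13/35 = 0.3714


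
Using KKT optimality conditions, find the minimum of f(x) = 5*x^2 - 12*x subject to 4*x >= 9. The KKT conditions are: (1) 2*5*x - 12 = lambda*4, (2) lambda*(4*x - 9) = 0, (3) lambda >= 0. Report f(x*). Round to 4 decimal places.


Step 1: Try lambda = 0 (constraint inactive).
x_unc = 12/(2*5) = 1.2
Check: 4*1.2 = 4.8 < 9 -- violated!
Step 2: Constraint must be active: 4*x = 9
x* = 9/4 = 2.25
lambda = (2*5*2.25 - 12)/4 = 2.625
Step 3: Compute optimal value.
f(x*) = 5*2.25^2 - 12*2.25 = -1.6875


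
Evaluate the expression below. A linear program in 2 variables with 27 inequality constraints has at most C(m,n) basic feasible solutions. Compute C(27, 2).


Each vertex corresponds to some choice of n active constraints out of m, so the number of vertices is at most C(m, n) = m! / (n!(m-n)!).
m = 27, n = 2
Numerator: 27 * 26
Denominator: 2! = 2
C(27, 2) = 351


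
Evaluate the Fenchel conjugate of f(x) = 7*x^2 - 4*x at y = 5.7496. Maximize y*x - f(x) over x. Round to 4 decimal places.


f*(y) = sup_x {y*x - a*x^2 - b*x} = sup_x {(y-b)*x - a*x^2}
FOC: (y - b) - 2a*x = 0 => x* = (y - b)/(2a)
x* = (5.7496 + 4)/(2*7) = 0.6964
f*(5.7496) = (y-b)^2/(4a) = (5.7496 + 4)^2/(4*7)
= 95.0547/28 = 3.3948


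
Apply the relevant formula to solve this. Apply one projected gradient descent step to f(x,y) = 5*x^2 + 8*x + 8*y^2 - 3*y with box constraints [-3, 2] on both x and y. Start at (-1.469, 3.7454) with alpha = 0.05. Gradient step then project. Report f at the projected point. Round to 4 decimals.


Step 1: Compute gradient at (-1.469, 3.7454).
grad_x = 2*5*-1.469 + 8 = -6.69
grad_y = 2*8*3.7454 - 3 = 56.9264
Step 2: Gradient step.
x_raw = -1.469 - 0.05*-6.69 = -1.1345
y_raw = 3.7454 - 0.05*56.9264 = 0.8991
Step 3: Project onto [-3, 2].
x_proj = clip(-1.1345) = -1.1345
y_proj = clip(0.8991) = 0.8991
Step 4: Evaluate f.
f(-1.1345, 0.8991) = 1.129


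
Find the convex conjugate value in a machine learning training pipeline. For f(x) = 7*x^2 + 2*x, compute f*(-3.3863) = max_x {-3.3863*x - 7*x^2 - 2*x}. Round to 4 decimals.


f*(y) = sup_x {y*x - a*x^2 - b*x} = sup_x {(y-b)*x - a*x^2}
FOC: (y - b) - 2a*x = 0 => x* = (y - b)/(2a)
x* = (-3.3863 - 2)/(2*7) = -0.3847
f*(-3.3863) = (y-b)^2/(4a) = (-3.3863 - 2)^2/(4*7)
= 29.0122/28 = 1.0362


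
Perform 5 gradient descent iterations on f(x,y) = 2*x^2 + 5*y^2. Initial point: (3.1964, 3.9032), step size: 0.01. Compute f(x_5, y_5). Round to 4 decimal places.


Gradient descent on f(x,y) = 2*x^2 + 5*y^2.
Starting point: (3.1964, 3.9032), alpha = 0.01
Step 1: grad_x = 2*2*3.1964 = 12.7856, grad_y = 2*5*3.9032 = 39.032
  x_1 = 3.1964 - 0.01*12.7856 = 3.0685
  y_1 = 3.9032 - 0.01*39.032 = 3.5129
Step 2: grad_x = 2*2*3.0685 = 12.2742, grad_y = 2*5*3.5129 = 35.1288
  x_2 = 3.0685 - 0.01*12.2742 = 2.9458
  y_2 = 3.5129 - 0.01*35.1288 = 3.1616
Step 3: grad_x = 2*2*2.9458 = 11.7832, grad_y = 2*5*3.1616 = 31.6159
  x_3 = 2.9458 - 0.01*11.7832 = 2.828
  y_3 = 3.1616 - 0.01*31.6159 = 2.8454
Step 4: grad_x = 2*2*2.828 = 11.3119, grad_y = 2*5*2.8454 = 28.4543
  x_4 = 2.828 - 0.01*11.3119 = 2.7149
  y_4 = 2.8454 - 0.01*28.4543 = 2.5609
Step 5: grad_x = 2*2*2.7149 = 10.8594, grad_y = 2*5*2.5609 = 25.6089
  x_5 = 2.7149 - 0.01*10.8594 = 2.6063
  y_5 = 2.5609 - 0.01*25.6089 = 2.3048
f(2.6063, 2.3048) = 2*2.6063^2 + 5*2.3048^2 = 40.1457


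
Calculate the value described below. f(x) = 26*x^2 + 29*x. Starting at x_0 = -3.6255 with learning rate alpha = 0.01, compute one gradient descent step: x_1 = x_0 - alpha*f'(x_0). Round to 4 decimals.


We compute the gradient at x_0 and apply the update.
f'(x) = 52*x + 29
f'(-3.6255) = 52*-3.6255 + 29 = -159.526
x_1 = -3.6255 - 0.01*-159.526 = -2.0302


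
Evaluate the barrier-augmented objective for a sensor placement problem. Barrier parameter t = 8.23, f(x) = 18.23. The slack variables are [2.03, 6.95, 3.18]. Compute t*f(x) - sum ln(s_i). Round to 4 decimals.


Step 1: Compute log-barrier.
ln values: [0.708, 1.9387, 1.1569]
phi = -(0.708 + 1.9387 + 1.1569) = -3.8037
Step 2: Compute augmented objective.
t*f(x) = 8.23*18.23 = 150.0329
Total = 150.0329 - 3.8037 = 146.2292


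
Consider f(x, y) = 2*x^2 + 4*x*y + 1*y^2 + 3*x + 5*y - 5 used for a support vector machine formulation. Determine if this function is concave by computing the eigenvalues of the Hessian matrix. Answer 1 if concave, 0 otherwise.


The Hessian of f(x,y) = 2*x^2 + 4*x*y + 1*y^2 + 3*x + 5*y - 5 is:
H = [[4, 4], [4, 2]]
Trace = 4 + 2 = 6
Determinant = 4*2 - (4)^2 = -8
Discriminant = (6)^2 - 4*-8 = 68.0
Eigenvalues: lambda_1 = -1.1231, lambda_2 = 7.1231
The function is not concave.

0


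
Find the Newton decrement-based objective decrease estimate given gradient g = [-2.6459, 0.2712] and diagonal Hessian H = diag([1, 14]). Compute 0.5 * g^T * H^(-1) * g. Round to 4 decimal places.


Step 1: H is diagonal, so H^(-1) * g = [-2.6459, 0.0194].
Step 2: g^T H^(-1) g = sum_i g_i^2 / H_ii
  = (-2.6459)^2/1 + (0.2712)^2/14
  = 7.0008 + 0.0053 = 7.006
Step 3: Objective decrease = 0.5 * g^T H^(-1) g = 3.503


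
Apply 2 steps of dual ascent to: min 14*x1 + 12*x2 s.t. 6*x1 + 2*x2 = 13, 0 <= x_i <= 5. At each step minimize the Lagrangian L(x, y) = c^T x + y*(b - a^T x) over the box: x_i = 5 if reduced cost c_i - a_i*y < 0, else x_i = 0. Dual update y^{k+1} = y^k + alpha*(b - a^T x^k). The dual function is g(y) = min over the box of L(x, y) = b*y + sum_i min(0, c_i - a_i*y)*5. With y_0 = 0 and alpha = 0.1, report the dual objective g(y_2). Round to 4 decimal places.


Dual ascent for LP: min 14*x1 + 12*x2, 6*x1 + 2*x2 = 13, 0 <= x_i <= 5
Step 1: y^k = 0.0, reduced costs: (14.0, 12.0)
  x^k = (0.0, 0.0), subgradient = b - a^T x = 13.0
  y^{k+1} = 0.0 + 0.1*13.0 = 1.3
Step 2: y^k = 1.3, reduced costs: (6.2, 9.4)
  x^k = (0.0, 0.0), subgradient = b - a^T x = 13.0
  y^{k+1} = 1.3 + 0.1*13.0 = 2.6
Dual objective at y_2 = 2.6: reduced costs (-1.6, 6.8), box minimizer x = (5.0, 0.0)
g(y_2) = b*y + (c1 - a1*y)*x1 + (c2 - a2*y)*x2 = 13*2.6 + (-1.6)*5.0 + 6.8*0.0 = 33.8 - 8.0 + 0.0 = 25.8


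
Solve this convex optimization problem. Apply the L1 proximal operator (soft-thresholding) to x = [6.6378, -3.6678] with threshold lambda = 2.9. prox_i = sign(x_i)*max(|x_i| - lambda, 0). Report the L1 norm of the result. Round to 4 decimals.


Soft-thresholding with lambda = 2.9:
prox(6.6378) = sign(6.6378)*max(|6.6378| - 2.9, 0) = 3.7378
prox(-3.6678) = sign(-3.6678)*max(|-3.6678| - 2.9, 0) = -0.7678
prox(x) = [3.7378, -0.7678]
||prox(x)||_1 = 3.7378 + 0.7678 = 4.5056


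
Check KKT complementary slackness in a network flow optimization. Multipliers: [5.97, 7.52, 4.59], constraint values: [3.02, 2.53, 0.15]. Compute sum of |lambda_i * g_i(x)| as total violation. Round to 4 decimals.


KKT complementary slackness check:
lambda_1 * g_1 = 5.97 * 3.02 = 18.0294
lambda_2 * g_2 = 7.52 * 2.53 = 19.0256
lambda_3 * g_3 = 4.59 * 0.15 = 0.6885
Total violation = 18.0294 + 19.0256 + 0.6885 = 37.7435


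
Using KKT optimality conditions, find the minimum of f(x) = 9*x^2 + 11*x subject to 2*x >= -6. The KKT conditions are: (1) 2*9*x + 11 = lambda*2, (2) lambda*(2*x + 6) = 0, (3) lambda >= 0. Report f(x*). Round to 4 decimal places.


Step 1: Try lambda = 0 (constraint inactive).
Stationarity: 2*9*x + 11 = 0
x* = -11/(2*9) = -11/18 = -0.6111 (rounded; the exact value -11/18 is used below)
Check constraint: 2*-0.6111 = -1.2222 >= -6 -- satisfied.
Step 2: Compute optimal value.
f(x*) = 9*(-11/18)^2 + 11*(-11/18) = -3.3611


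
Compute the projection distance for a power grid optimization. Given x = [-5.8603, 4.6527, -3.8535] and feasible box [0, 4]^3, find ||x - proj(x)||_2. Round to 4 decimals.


Project each component onto [0, 4].
clip(-5.8603) = 0.0, clip(4.6527) = 4.0, clip(-3.8535) = 0.0
Projection = [0.0, 4.0, 0.0]
Squared diffs: [34.3431, 0.426, 14.8495]
Distance = sqrt(49.6186) = 7.044


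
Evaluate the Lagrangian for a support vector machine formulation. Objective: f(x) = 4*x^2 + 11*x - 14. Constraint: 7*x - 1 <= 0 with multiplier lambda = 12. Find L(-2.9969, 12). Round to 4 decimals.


Step 1: Evaluate f(x).
f(-2.9969) = 4*(-2.9969)^2 + 11*(-2.9969) - 14 = -11.0403
Step 2: Evaluate g(x).
g(-2.9969) = 7*-2.9969 - 1 = -21.9783
Step 3: Compute Lagrangian.
L = -11.0403 + 12*-21.9783 = -274.7799


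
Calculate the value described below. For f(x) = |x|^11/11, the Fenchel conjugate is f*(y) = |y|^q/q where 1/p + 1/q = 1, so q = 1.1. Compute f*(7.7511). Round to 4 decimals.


The conjugate exponent q satisfies 1/p + 1/q = 1.
p = 11, so q = 11/(11 - 1) = 1.1
|y|^q = 7.7511^1.1 = 9.5126
f*(7.7511) = 9.5126 / 1.1 = 8.6478


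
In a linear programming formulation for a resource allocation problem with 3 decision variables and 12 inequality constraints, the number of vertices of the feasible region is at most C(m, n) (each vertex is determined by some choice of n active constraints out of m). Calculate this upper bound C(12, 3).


Each vertex corresponds to some choice of n active constraints out of m, so the number of vertices is at most C(m, n) = m! / (n!(m-n)!).
m = 12, n = 3
Numerator: 12 * 11 * 10
Denominator: 3! = 6
C(12, 3) = 220


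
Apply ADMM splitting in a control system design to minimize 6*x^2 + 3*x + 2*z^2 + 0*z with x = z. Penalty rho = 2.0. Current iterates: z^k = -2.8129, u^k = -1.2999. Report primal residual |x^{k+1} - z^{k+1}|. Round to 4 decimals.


ADMM iteration with rho = 2.0, z^k = -2.8129, u^k = -1.2999
Step 1: x-update.
Minimize 6*x^2 + 3*x + (2.0/2)*(x + 2.8129 - 1.2999)^2
FOC: (2*6 + 2.0)*x = -3 + 2.0*(-2.8129 + 1.2999)
x^{k+1} = -0.4304
Step 2: z-update.
Minimize 2*z^2 + 0*z + (2.0/2)*(-0.4304 - z - 1.2999)^2
FOC: (2*2 + 2.0)*z = 0 + 2.0*(-0.4304 - 1.2999)
z^{k+1} = -0.5768
Step 3: u-update.
u^{k+1} = -1.2999 - 0.4304 + 0.5768 = -1.1536
Step 4: Primal residual = |-0.4304 + 0.5768| = 0.1463


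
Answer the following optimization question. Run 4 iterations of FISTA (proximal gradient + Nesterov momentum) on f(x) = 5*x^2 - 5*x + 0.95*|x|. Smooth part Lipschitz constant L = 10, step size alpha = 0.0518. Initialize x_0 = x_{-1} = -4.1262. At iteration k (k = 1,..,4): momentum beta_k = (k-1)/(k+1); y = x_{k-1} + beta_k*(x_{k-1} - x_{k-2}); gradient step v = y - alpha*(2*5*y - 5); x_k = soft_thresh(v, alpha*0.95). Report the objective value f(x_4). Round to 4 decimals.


FISTA on f(x) = 5*x^2 - 5*x + 0.95*|x|
L = 10, alpha = 0.0518
Iteration 1: beta = 0.0, y = -4.1262 + 0.0*(-4.1262 + 4.1262) = -4.1262
  grad(y) = -46.262, v = y - alpha*grad = -1.7298
  prox(v) = soft_thresh(-1.7298, 0.0492) = -1.6806
Iteration 2: beta = 0.3333, y = -1.6806 + 0.3333*(-1.6806 + 4.1262) = -0.8654
  grad(y) = -13.6542, v = y - alpha*grad = -0.1581
  prox(v) = soft_thresh(-0.1581, 0.0492) = -0.1089
Iteration 3: beta = 0.5, y = -0.1089 + 0.5*(-0.1089 + 1.6806) = 0.6769
  grad(y) = 1.7692, v = y - alpha*grad = 0.5853
  prox(v) = soft_thresh(0.5853, 0.0492) = 0.5361
Iteration 4: beta = 0.6, y = 0.5361 + 0.6*(0.5361 + 0.1089) = 0.9231
  grad(y) = 4.2306, v = y - alpha*grad = 0.7039
  prox(v) = soft_thresh(0.7039, 0.0492) = 0.6547
f(x_4) = 5*0.6547^2 - 5*0.6547 + 0.95*|0.6547| = -0.5084


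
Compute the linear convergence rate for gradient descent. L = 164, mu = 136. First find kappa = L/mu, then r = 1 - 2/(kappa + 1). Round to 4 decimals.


Step 1: Compute the condition number.
kappa = L/mu = 164/136 = 1.2059
Step 2: Compute the convergence rate.
r = 1 - 2/(kappa + 1) = 1 - 2*mu/(L + mu) = (L - mu)/(L + mu) = 28/300 = 0.0933


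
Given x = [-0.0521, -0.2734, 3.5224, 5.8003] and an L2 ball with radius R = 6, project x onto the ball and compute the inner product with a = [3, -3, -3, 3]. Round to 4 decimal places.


Step 1: Compute ||x|| (intermediates to 6 decimals).
||x|| = sqrt((-0.0521)^2 + (-0.2734)^2 + 3.5224^2 + 5.8003^2) = 6.791778
Step 2: Project.
Since ||x|| > R, scale = R/||x|| = 6/6.791778 = 0.883421, proj(x) = scale * x
proj(x) = [-0.046026, -0.241527, 3.111762, 5.124107]
Step 3: Dot product.
a^T * proj(x) = 3*(-0.046026) - 3*(-0.241527) - 3*3.111762 + 3*5.124107 = 6.6235


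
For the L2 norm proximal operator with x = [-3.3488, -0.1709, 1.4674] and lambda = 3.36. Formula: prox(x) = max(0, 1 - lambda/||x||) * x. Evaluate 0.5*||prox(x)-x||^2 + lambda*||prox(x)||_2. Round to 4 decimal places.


Step 1: Compute ||x||.
||x|| = 3.6602
Step 2: Compute scaling factor.
scale = max(0, 1 - 3.36/3.6602) = 0.082
Step 3: prox(x) = [-0.2746, -0.014, 0.1203]
||prox(x)|| = 0.3002
Step 4: Proximal objective.
0.5*||prox-x||^2 = 5.6448
lambda*||prox|| = 1.0087
Total = 6.6534


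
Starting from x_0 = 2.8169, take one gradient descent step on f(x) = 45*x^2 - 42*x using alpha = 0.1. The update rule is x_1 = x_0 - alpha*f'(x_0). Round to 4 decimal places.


We compute the gradient at x_0 and apply the update.
f'(x) = 90*x - 42
f'(2.8169) = 90*2.8169 - 42 = 211.521
x_1 = 2.8169 - 0.1*211.521 = -18.3352


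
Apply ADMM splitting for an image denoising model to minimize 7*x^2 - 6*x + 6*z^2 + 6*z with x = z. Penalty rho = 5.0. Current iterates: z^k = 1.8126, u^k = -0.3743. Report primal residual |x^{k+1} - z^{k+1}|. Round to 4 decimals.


ADMM iteration with rho = 5.0, z^k = 1.8126, u^k = -0.3743
Step 1: x-update.
Minimize 7*x^2 - 6*x + (5.0/2)*(x - 1.8126 - 0.3743)^2
FOC: (2*7 + 5.0)*x = 6 + 5.0*(1.8126 + 0.3743)
x^{k+1} = 0.8913
Step 2: z-update.
Minimize 6*z^2 + 6*z + (5.0/2)*(0.8913 - z - 0.3743)^2
FOC: (2*6 + 5.0)*z = -6 + 5.0*(0.8913 - 0.3743)
z^{k+1} = -0.2009
Step 3: u-update.
u^{k+1} = -0.3743 + 0.8913 + 0.2009 = 0.7179
Step 4: Primal residual = |0.8913 + 0.2009| = 1.0922


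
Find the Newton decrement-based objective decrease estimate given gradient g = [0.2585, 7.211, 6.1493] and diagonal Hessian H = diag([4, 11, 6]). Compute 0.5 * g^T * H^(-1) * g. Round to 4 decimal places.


Step 1: H is diagonal, so H^(-1) * g = [0.0646, 0.6555, 1.0249].
Step 2: g^T H^(-1) g = sum_i g_i^2 / H_ii
  = (0.2585)^2/4 + (7.211)^2/11 + (6.1493)^2/6
  = 0.0167 + 4.7271 + 6.3023 = 11.0462
Step 3: Objective decrease = 0.5 * g^T H^(-1) g = 5.5231


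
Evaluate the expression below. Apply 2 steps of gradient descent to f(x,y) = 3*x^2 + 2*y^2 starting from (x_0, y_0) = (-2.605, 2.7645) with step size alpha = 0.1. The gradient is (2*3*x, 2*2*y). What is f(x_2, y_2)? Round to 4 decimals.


Gradient descent on f(x,y) = 3*x^2 + 2*y^2.
Starting point: (-2.605, 2.7645), alpha = 0.1
Step 1: grad_x = 2*3*-2.605 = -15.63, grad_y = 2*2*2.7645 = 11.058
  x_1 = -2.605 - 0.1*-15.63 = -1.042
  y_1 = 2.7645 - 0.1*11.058 = 1.6587
Step 2: grad_x = 2*3*-1.042 = -6.252, grad_y = 2*2*1.6587 = 6.6348
  x_2 = -1.042 - 0.1*-6.252 = -0.4168
  y_2 = 1.6587 - 0.1*6.6348 = 0.9952
f(-0.4168, 0.9952) = 3*(-0.4168)^2 + 2*0.9952^2 = 2.5021


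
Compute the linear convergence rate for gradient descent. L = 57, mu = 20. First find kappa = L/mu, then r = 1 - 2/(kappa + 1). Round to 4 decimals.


Step 1: Compute the condition number.
kappa = L/mu = 57/20 = 2.85
Step 2: Compute the convergence rate.
r = 1 - 2/(kappa + 1) = 1 - 2*mu/(L + mu) = (L - mu)/(L + mu) = 37/77 = 0.4805


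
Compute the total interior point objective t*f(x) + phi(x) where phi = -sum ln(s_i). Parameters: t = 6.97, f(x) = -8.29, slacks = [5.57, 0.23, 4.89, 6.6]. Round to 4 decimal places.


Step 1: Compute log-barrier.
ln values: [1.7174, -1.4697, 1.5872, 1.8871]
phi = -(1.7174 - 1.4697 + 1.5872 + 1.8871) = -3.722
Step 2: Compute augmented objective.
t*f(x) = 6.97*-8.29 = -57.7813
Total = -57.7813 - 3.722 = -61.5033


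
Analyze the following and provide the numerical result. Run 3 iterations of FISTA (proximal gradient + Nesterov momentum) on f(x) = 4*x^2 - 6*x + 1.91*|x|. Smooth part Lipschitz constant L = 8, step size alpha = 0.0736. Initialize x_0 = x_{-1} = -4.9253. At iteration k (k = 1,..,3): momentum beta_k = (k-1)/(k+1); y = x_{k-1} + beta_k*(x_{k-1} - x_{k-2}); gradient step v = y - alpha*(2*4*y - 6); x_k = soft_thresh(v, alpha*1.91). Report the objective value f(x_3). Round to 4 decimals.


FISTA on f(x) = 4*x^2 - 6*x + 1.91*|x|
L = 8, alpha = 0.0736
Iteration 1: beta = 0.0, y = -4.9253 + 0.0*(-4.9253 + 4.9253) = -4.9253
  grad(y) = -45.4024, v = y - alpha*grad = -1.5837
  prox(v) = soft_thresh(-1.5837, 0.1406) = -1.4431
Iteration 2: beta = 0.3333, y = -1.4431 + 0.3333*(-1.4431 + 4.9253) = -0.2824
  grad(y) = -8.259, v = y - alpha*grad = 0.3255
  prox(v) = soft_thresh(0.3255, 0.1406) = 0.1849
Iteration 3: beta = 0.5, y = 0.1849 + 0.5*(0.1849 + 1.4431) = 0.9989
  grad(y) = 1.9914, v = y - alpha*grad = 0.8524
  prox(v) = soft_thresh(0.8524, 0.1406) = 0.7118
f(x_3) = 4*0.7118^2 - 6*0.7118 + 1.91*|0.7118| = -0.8847


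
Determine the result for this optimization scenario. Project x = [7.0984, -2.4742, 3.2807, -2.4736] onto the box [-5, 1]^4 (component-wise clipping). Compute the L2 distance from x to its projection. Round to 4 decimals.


Project each component onto [-5, 1].
clip(7.0984) = 1.0, clip(-2.4742) = -2.4742, clip(3.2807) = 1.0, clip(-2.4736) = -2.4736
Projection = [1.0, -2.4742, 1.0, -2.4736]
Squared diffs: [37.1905, 0.0, 5.2016, 0.0]
Distance = sqrt(42.3921) = 6.5109


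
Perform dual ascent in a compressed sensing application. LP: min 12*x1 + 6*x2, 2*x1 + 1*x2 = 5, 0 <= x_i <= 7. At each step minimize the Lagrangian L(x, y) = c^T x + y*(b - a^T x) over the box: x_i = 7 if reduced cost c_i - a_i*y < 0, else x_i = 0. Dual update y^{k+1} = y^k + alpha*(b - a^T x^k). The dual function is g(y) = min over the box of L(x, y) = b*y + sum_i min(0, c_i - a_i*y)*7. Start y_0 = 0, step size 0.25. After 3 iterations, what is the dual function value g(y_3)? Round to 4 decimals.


Dual ascent for LP: min 12*x1 + 6*x2, 2*x1 + 1*x2 = 5, 0 <= x_i <= 7
Step 1: y^k = 0.0, reduced costs: (12.0, 6.0)
  x^k = (0.0, 0.0), subgradient = b - a^T x = 5.0
  y^{k+1} = 0.0 + 0.25*5.0 = 1.25
Step 2: y^k = 1.25, reduced costs: (9.5, 4.75)
  x^k = (0.0, 0.0), subgradient = b - a^T x = 5.0
  y^{k+1} = 1.25 + 0.25*5.0 = 2.5
Step 3: y^k = 2.5, reduced costs: (7.0, 3.5)
  x^k = (0.0, 0.0), subgradient = b - a^T x = 5.0
  y^{k+1} = 2.5 + 0.25*5.0 = 3.75
Dual objective at y_3 = 3.75: reduced costs (4.5, 2.25), box minimizer x = (0.0, 0.0)
g(y_3) = b*y + (c1 - a1*y)*x1 + (c2 - a2*y)*x2 = 5*3.75 + 4.5*0.0 + 2.25*0.0 = 18.75 + 0.0 + 0.0 = 18.75


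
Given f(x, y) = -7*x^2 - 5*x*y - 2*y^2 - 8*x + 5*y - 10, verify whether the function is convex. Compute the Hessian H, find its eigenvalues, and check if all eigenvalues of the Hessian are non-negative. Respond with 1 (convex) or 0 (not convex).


The Hessian of f(x,y) = -7*x^2 - 5*x*y - 2*y^2 - 8*x + 5*y - 10 is:
H = [[-14, -5], [-5, -4]]
Trace = -14 - 4 = -18
Determinant = -14*-4 - (-5)^2 = 31
Discriminant = (-18)^2 - 4*31 = 200.0
Eigenvalues: lambda_1 = -16.0711, lambda_2 = -1.9289
The function is not convex.

0


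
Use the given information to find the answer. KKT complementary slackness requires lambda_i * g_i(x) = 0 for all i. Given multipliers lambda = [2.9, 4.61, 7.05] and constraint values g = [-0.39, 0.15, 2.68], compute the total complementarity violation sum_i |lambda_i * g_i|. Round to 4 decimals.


KKT complementary slackness check:
lambda_1 * g_1 = 2.9 * -0.39 = -1.131
lambda_2 * g_2 = 4.61 * 0.15 = 0.6915
lambda_3 * g_3 = 7.05 * 2.68 = 18.894
Total violation = 1.131 + 0.6915 + 18.894 = 20.7165


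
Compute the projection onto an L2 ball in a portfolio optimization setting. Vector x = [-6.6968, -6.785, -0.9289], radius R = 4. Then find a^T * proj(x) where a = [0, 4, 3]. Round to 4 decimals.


Step 1: Compute ||x|| (intermediates to 6 decimals).
||x|| = sqrt((-6.6968)^2 + (-6.785)^2 + (-0.9289)^2) = 9.578424
Step 2: Project.
Since ||x|| > R, scale = R/||x|| = 4/9.578424 = 0.417605, proj(x) = scale * x
proj(x) = [-2.796617, -2.83345, -0.387913]
Step 3: Dot product.
a^T * proj(x) = 0*(-2.796617) + 4*(-2.83345) + 3*(-0.387913) = -12.4975


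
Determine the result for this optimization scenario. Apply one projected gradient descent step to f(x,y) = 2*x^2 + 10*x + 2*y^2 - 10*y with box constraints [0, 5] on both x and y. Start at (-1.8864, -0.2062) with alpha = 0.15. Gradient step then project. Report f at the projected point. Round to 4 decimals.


Step 1: Compute gradient at (-1.8864, -0.2062).
grad_x = 2*2*-1.8864 + 10 = 2.4544
grad_y = 2*2*-0.2062 - 10 = -10.8248
Step 2: Gradient step.
x_raw = -1.8864 - 0.15*2.4544 = -2.2546
y_raw = -0.2062 - 0.15*-10.8248 = 1.4175
Step 3: Project onto [0, 5].
x_proj = clip(-2.2546) = 0.0
y_proj = clip(1.4175) = 1.4175
Step 4: Evaluate f.
f(0.0, 1.4175) = -10.1565


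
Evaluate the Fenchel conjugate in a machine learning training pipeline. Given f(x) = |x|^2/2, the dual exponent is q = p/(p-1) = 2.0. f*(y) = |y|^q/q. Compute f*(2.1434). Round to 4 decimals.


The conjugate exponent q satisfies 1/p + 1/q = 1.
p = 2, so q = 2/(2 - 1) = 2.0
|y|^q = 2.1434^2.0 = 4.5942
f*(2.1434) = 4.5942 / 2.0 = 2.2971


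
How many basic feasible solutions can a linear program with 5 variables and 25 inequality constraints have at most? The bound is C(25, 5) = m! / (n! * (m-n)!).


Each vertex corresponds to some choice of n active constraints out of m, so the number of vertices is at most C(m, n) = m! / (n!(m-n)!).
m = 25, n = 5
Numerator: 25 * 24 * 23 * 22 * 21
Denominator: 5! = 120
C(25, 5) = 53130


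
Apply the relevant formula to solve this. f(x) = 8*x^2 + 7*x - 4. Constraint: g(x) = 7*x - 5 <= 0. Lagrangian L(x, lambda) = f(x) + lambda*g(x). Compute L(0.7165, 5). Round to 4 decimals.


Step 1: Evaluate f(x).
f(0.7165) = 8*0.7165^2 + 7*0.7165 - 4 = 5.1225
Step 2: Evaluate g(x).
g(0.7165) = 7*0.7165 - 5 = 0.0155
Step 3: Compute Lagrangian.
L = 5.1225 + 5*0.0155 = 5.2


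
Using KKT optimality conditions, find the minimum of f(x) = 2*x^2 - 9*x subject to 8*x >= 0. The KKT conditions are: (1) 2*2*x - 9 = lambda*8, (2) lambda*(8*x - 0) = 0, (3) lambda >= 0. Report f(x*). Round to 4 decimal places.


Step 1: Try lambda = 0 (constraint inactive).
Stationarity: 2*2*x - 9 = 0
x* = 9/(2*2) = 2.25
Check constraint: 8*2.25 = 18.0 >= 0 -- satisfied.
Step 2: Compute optimal value.
f(x*) = 2*2.25^2 - 9*2.25 = -10.125


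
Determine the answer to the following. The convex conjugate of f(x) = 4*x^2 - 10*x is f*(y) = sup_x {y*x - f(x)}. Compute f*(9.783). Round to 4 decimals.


f*(y) = sup_x {y*x - a*x^2 - b*x} = sup_x {(y-b)*x - a*x^2}
FOC: (y - b) - 2a*x = 0 => x* = (y - b)/(2a)
x* = (9.783 + 10)/(2*4) = 2.4729
f*(9.783) = (y-b)^2/(4a) = (9.783 + 10)^2/(4*4)
= 391.3671/16 = 24.4604


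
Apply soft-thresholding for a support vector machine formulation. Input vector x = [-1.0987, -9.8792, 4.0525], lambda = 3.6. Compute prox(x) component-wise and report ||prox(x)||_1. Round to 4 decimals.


Soft-thresholding with lambda = 3.6:
prox(-1.0987) = sign(-1.0987)*max(|-1.0987| - 3.6, 0) = 0.0
prox(-9.8792) = sign(-9.8792)*max(|-9.8792| - 3.6, 0) = -6.2792
prox(4.0525) = sign(4.0525)*max(|4.0525| - 3.6, 0) = 0.4525
prox(x) = [0.0, -6.2792, 0.4525]
||prox(x)||_1 = 0.0 + 6.2792 + 0.4525 = 6.7317


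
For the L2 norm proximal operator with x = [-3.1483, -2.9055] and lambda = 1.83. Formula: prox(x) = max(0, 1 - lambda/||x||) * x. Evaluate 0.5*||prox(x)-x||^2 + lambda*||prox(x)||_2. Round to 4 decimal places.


Step 1: Compute ||x||.
||x|| = 4.2841
Step 2: Compute scaling factor.
scale = max(0, 1 - 1.83/4.2841) = 0.5728
Step 3: prox(x) = [-1.8035, -1.6644]
||prox(x)|| = 2.4541
Step 4: Proximal objective.
0.5*||prox-x||^2 = 1.6745
lambda*||prox|| = 4.491
Total = 6.1655


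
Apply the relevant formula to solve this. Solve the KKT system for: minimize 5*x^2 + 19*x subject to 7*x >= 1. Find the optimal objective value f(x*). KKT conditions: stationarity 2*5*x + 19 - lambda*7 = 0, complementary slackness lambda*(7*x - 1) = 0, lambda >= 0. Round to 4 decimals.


Step 1: Try lambda = 0 (constraint inactive).
x_unc = -19/(2*5) = -1.9
Check: 7*-1.9 = -13.3 < 1 -- violated!
Step 2: Constraint must be active: 7*x = 1
x* = 1/7 = 0.1429 (rounded; the exact value 1/7 is used below)
lambda = (2*5*(1/7) + 19)/7 = 2.9184
Step 3: Compute optimal value.
f(x*) = 5*(1/7)^2 + 19*(1/7) = 2.8163


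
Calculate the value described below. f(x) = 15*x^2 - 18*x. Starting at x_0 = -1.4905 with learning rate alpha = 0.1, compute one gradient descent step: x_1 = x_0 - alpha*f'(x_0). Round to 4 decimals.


We compute the gradient at x_0 and apply the update.
f'(x) = 30*x - 18
f'(-1.4905) = 30*-1.4905 - 18 = -62.715
x_1 = -1.4905 - 0.1*-62.715 = 4.781


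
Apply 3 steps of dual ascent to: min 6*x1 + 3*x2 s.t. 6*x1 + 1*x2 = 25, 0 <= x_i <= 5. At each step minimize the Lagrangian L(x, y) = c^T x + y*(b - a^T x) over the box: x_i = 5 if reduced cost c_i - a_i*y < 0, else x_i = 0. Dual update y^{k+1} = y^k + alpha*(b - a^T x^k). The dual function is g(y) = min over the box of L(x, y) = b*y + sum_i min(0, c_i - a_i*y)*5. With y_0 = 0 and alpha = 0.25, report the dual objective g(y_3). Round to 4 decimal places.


Dual ascent for LP: min 6*x1 + 3*x2, 6*x1 + 1*x2 = 25, 0 <= x_i <= 5
Step 1: y^k = 0.0, reduced costs: (6.0, 3.0)
  x^k = (0.0, 0.0), subgradient = b - a^T x = 25.0
  y^{k+1} = 0.0 + 0.25*25.0 = 6.25
Step 2: y^k = 6.25, reduced costs: (-31.5, -3.25)
  x^k = (5.0, 5.0), subgradient = b - a^T x = -10.0
  y^{k+1} = 6.25 + 0.25*-10.0 = 3.75
Step 3: y^k = 3.75, reduced costs: (-16.5, -0.75)
  x^k = (5.0, 5.0), subgradient = b - a^T x = -10.0
  y^{k+1} = 3.75 + 0.25*-10.0 = 1.25
Dual objective at y_3 = 1.25: reduced costs (-1.5, 1.75), box minimizer x = (5.0, 0.0)
g(y_3) = b*y + (c1 - a1*y)*x1 + (c2 - a2*y)*x2 = 25*1.25 + (-1.5)*5.0 + 1.75*0.0 = 31.25 - 7.5 + 0.0 = 23.75
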